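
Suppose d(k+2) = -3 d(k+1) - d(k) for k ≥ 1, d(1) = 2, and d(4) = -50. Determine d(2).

Let d(2) = v.
d(3) = -2 - 3v
d(4) = 6 + 8v
So 6 + 8v = -50, giving v = -7.

-7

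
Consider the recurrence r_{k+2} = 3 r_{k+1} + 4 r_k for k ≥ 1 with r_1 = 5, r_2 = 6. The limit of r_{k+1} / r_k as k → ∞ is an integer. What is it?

4

The characteristic equation is r^2 - 3r - 4 = 0, which factors as (r - 4)(r + 1) = 0.
So the roots are 4 and -1. Since |4| > |-1| and the coefficient of 4^k is non-zero, the ratio tends to 4.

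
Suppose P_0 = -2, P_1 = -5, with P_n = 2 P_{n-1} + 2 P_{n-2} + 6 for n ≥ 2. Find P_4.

P_2 = 2(-5) + 2(-2) + 6 = -8
P_3 = 2(-8) + 2(-5) + 6 = -20
P_4 = 2(-20) + 2(-8) + 6 = -50

-50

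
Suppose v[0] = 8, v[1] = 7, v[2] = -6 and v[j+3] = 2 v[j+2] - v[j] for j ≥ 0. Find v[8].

-442

v[3] = 2(-6) - 8 = -20
v[4] = 2(-20) - 7 = -47
v[5] = 2(-47) - (-6) = -88
v[6] = 2(-88) - (-20) = -156
v[7] = 2(-156) - (-47) = -265
v[8] = 2(-265) - (-88) = -442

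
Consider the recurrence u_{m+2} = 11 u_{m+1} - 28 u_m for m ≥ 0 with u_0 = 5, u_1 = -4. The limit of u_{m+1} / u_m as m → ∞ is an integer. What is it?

The characteristic equation is r^2 - 11r + 28 = 0, which factors as (r - 7)(r - 4) = 0.
So the roots are 7 and 4. Since |7| > |4| and the coefficient of 7^m is non-zero, the ratio tends to 7.

7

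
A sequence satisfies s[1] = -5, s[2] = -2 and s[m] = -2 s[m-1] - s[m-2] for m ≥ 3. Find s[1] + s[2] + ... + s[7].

16

s[3] = -2·(-2) - (-5) = 9
s[4] = -2·9 - (-2) = -16
s[5] = -2·(-16) - 9 = 23
s[6] = -2·23 - (-16) = -30
s[7] = -2·(-30) - 23 = 37
Sum = (-5) + (-2) + 9 + (-16) + 23 + (-30) + 37 = 16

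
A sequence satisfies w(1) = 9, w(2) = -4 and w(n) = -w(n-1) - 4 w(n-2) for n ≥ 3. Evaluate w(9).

w(3) = -(-4) - 4(9) = -32
w(4) = -(-32) - 4(-4) = 48
w(5) = -48 - 4(-32) = 80
w(6) = -80 - 4(48) = -272
w(7) = -(-272) - 4(80) = -48
w(8) = -(-48) - 4(-272) = 1136
w(9) = -1136 - 4(-48) = -944

-944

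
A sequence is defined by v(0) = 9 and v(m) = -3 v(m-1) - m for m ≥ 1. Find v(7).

-20095

v(1) = -3·9 - 1 = -28
v(2) = -3·(-28) - 2 = 82
v(3) = -3·82 - 3 = -249
v(4) = -3·(-249) - 4 = 743
v(5) = -3·743 - 5 = -2234
v(6) = -3·(-2234) - 6 = 6696
v(7) = -3·6696 - 7 = -20095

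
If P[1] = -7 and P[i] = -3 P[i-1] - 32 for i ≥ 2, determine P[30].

The fixed point is -32/(1 + 3) = -8, so P[i] + 8 = -3(P[i-1] + 8).
Hence P[i] = 1·(-3)^{i-1} - 8.
P[30] = 1·(-3)^{29} - 8 = 1·-68630377364883 - 8 = -68630377364891.

-68630377364891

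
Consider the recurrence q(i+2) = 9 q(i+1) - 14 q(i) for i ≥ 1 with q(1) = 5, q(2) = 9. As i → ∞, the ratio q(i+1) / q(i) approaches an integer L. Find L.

7

The characteristic equation is r^2 - 9r + 14 = 0, which factors as (r - 7)(r - 2) = 0.
So the roots are 7 and 2. Since |7| > |2| and the coefficient of 7^i is non-zero, the ratio tends to 7.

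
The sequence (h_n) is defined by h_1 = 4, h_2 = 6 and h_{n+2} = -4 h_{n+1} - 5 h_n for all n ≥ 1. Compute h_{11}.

h_3 = -4(6) - 5(4) = -44
h_4 = -4(-44) - 5(6) = 146
h_5 = -4(146) - 5(-44) = -364
h_6 = -4(-364) - 5(146) = 726
h_7 = -4(726) - 5(-364) = -1084
h_8 = -4(-1084) - 5(726) = 706
h_9 = -4(706) - 5(-1084) = 2596
h_{10} = -4(2596) - 5(706) = -13914
h_{11} = -4(-13914) - 5(2596) = 42676

42676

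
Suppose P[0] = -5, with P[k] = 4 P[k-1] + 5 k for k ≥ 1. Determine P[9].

-728195

P[1] = 4(-5) + 5 = -15
P[2] = 4(-15) + 10 = -50
P[3] = 4(-50) + 15 = -185
P[4] = 4(-185) + 20 = -720
P[5] = 4(-720) + 25 = -2855
P[6] = 4(-2855) + 30 = -11390
P[7] = 4(-11390) + 35 = -45525
P[8] = 4(-45525) + 40 = -182060
P[9] = 4(-182060) + 45 = -728195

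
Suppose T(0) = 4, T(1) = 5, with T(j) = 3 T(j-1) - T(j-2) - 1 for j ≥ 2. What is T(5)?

T(2) = 3*5 - 4 - 1 = 10
T(3) = 3*10 - 5 - 1 = 24
T(4) = 3*24 - 10 - 1 = 61
T(5) = 3*61 - 24 - 1 = 158

158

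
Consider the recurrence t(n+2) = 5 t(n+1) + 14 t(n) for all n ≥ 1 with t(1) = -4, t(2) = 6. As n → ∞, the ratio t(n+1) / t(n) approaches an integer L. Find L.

7

The characteristic equation is r^2 - 5r - 14 = 0, which factors as (r - 7)(r + 2) = 0.
So the roots are 7 and -2. Since |7| > |-2| and the coefficient of 7^n is non-zero, the ratio tends to 7.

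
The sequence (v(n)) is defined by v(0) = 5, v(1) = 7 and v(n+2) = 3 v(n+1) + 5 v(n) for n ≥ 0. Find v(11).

v(2) = 3*7 + 5*5 = 46
v(3) = 3*46 + 5*7 = 173
v(4) = 3*173 + 5*46 = 749
v(5) = 3*749 + 5*173 = 3112
v(6) = 3*3112 + 5*749 = 13081
v(7) = 3*13081 + 5*3112 = 54803
v(8) = 3*54803 + 5*13081 = 229814
v(9) = 3*229814 + 5*54803 = 963457
v(10) = 3*963457 + 5*229814 = 4039441
v(11) = 3*4039441 + 5*963457 = 16935608

16935608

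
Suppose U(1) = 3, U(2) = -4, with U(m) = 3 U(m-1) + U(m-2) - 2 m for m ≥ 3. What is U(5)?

-196

U(3) = 3(-4) + 3 - 6 = -15
U(4) = 3(-15) + (-4) - 8 = -57
U(5) = 3(-57) + (-15) - 10 = -196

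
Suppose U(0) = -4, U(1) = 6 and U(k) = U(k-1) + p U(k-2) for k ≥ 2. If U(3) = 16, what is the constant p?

U(2) = 6 - 4p
U(3) = 6 + 2p
So 6 + 2p = 16, giving p = 5.

5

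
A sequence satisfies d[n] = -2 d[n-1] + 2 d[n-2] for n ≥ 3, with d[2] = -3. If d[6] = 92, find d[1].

Let d[1] = v.
d[3] = 6 + 2v
d[4] = -18 - 4v
d[5] = 48 + 12v
d[6] = -132 - 32v
So -132 - 32v = 92, giving v = -7.

-7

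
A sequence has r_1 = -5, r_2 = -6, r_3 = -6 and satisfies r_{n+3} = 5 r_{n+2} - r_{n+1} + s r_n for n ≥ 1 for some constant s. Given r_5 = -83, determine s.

r_4 = -24 - 5s
r_5 = -114 - 31s
So -114 - 31s = -83, giving s = -1.

-1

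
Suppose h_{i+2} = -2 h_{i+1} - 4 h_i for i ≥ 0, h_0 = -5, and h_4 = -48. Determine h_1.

-6

Let h_1 = w.
h_2 = 20 - 2w
h_3 = -40
h_4 = 8w
So 8w = -48, giving w = -6.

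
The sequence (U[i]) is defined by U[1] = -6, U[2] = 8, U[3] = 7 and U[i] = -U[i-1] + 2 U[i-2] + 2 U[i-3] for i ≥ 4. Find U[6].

U[4] = -7 + 2*8 + 2*(-6) = -3
U[5] = -(-3) + 2*7 + 2*8 = 33
U[6] = -33 + 2*(-3) + 2*7 = -25

-25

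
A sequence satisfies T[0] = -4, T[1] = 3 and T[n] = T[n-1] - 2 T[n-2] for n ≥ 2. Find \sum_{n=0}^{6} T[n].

T[2] = 3 - 2(-4) = 11
T[3] = 11 - 2(3) = 5
T[4] = 5 - 2(11) = -17
T[5] = (-17) - 2(5) = -27
T[6] = (-27) - 2(-17) = 7
Sum = (-4) + 3 + 11 + 5 + (-17) + (-27) + 7 = -22

-22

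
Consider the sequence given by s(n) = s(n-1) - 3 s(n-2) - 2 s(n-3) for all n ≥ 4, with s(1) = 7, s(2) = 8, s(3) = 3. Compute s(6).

s(4) = 3 - 3·8 - 2·7 = -35
s(5) = (-35) - 3·3 - 2·8 = -60
s(6) = (-60) - 3·(-35) - 2·3 = 39

39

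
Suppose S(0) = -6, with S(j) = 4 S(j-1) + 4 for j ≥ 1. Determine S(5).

-4780

S(1) = 4(-6) + 4 = -20
S(2) = 4(-20) + 4 = -76
S(3) = 4(-76) + 4 = -300
S(4) = 4(-300) + 4 = -1196
S(5) = 4(-1196) + 4 = -4780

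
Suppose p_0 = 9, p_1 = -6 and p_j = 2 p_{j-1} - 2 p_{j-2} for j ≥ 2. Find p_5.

p_2 = 2*(-6) - 2*9 = -30
p_3 = 2*(-30) - 2*(-6) = -48
p_4 = 2*(-48) - 2*(-30) = -36
p_5 = 2*(-36) - 2*(-48) = 24

24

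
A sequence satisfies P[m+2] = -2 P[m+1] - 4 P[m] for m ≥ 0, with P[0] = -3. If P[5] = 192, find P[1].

-6

Let P[1] = y.
P[2] = 12 - 2y
P[3] = -24
P[4] = 8y
P[5] = 96 - 16y
So 96 - 16y = 192, giving y = -6.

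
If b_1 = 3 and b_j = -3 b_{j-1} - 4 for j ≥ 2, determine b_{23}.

125524238435

The fixed point is -4/(1 + 3) = -1, so b_j + 1 = -3(b_{j-1} + 1).
Hence b_j = 4·(-3)^{j-1} - 1.
b_{23} = 4·(-3)^{22} - 1 = 4·31381059609 - 1 = 125524238435.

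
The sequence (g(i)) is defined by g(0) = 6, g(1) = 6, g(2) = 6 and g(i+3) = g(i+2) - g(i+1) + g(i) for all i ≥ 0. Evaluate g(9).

g(3) = 6 - 6 + 6 = 6
g(4) = 6 - 6 + 6 = 6
g(5) = 6 - 6 + 6 = 6
g(6) = 6 - 6 + 6 = 6
g(7) = 6 - 6 + 6 = 6
g(8) = 6 - 6 + 6 = 6
g(9) = 6 - 6 + 6 = 6

6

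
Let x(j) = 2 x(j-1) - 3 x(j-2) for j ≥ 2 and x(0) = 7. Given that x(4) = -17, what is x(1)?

Let x(1) = w.
x(2) = -21 + 2w
x(3) = -42 + w
x(4) = -21 - 4w
So -21 - 4w = -17, giving w = -1.

-1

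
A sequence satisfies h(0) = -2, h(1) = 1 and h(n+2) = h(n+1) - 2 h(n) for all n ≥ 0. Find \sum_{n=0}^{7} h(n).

15

h(2) = 1 - 2*(-2) = 5
h(3) = 5 - 2*1 = 3
h(4) = 3 - 2*5 = -7
h(5) = (-7) - 2*3 = -13
h(6) = (-13) - 2*(-7) = 1
h(7) = 1 - 2*(-13) = 27
Sum = (-2) + 1 + 5 + 3 + (-7) + (-13) + 1 + 27 = 15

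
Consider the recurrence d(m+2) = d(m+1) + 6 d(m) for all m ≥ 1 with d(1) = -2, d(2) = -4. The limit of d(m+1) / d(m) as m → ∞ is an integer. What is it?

3

The characteristic equation is r^2 - r - 6 = 0, which factors as (r - 3)(r + 2) = 0.
So the roots are 3 and -2. Since |3| > |-2| and the coefficient of 3^m is non-zero, the ratio tends to 3.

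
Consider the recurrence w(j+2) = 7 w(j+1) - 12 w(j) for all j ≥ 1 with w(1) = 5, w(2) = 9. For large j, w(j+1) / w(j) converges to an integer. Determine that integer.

The characteristic equation is r^2 - 7r + 12 = 0, which factors as (r - 4)(r - 3) = 0.
So the roots are 4 and 3. Since |4| > |3| and the coefficient of 4^j is non-zero, the ratio tends to 4.

4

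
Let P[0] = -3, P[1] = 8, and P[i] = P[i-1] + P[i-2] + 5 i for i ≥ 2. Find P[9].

1144

P[2] = 8 + (-3) + 10 = 15
P[3] = 15 + 8 + 15 = 38
P[4] = 38 + 15 + 20 = 73
P[5] = 73 + 38 + 25 = 136
P[6] = 136 + 73 + 30 = 239
P[7] = 239 + 136 + 35 = 410
P[8] = 410 + 239 + 40 = 689
P[9] = 689 + 410 + 45 = 1144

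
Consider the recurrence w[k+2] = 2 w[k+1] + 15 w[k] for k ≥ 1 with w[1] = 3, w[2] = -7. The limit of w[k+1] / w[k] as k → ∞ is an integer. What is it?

The characteristic equation is r^2 - 2r - 15 = 0, which factors as (r - 5)(r + 3) = 0.
So the roots are 5 and -3. Since |5| > |-3| and the coefficient of 5^k is non-zero, the ratio tends to 5.

5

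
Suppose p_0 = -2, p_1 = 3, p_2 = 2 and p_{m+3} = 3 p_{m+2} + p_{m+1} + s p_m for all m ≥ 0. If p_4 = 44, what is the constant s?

p_3 = 9 - 2s
p_4 = 29 - 3s
So 29 - 3s = 44, giving s = -5.

-5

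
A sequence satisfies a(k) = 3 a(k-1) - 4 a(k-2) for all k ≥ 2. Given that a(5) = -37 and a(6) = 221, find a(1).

Rearranging, a(k-2) = (a(k) - 3 a(k-1)) / -4.
a(4) = (221 - 3*(-37)) / -4 = 332/-4 = -83
a(3) = (-37 - 3*(-83)) / -4 = 212/-4 = -53
a(2) = (-83 - 3*(-53)) / -4 = 76/-4 = -19
a(1) = (-53 - 3*(-19)) / -4 = 4/-4 = -1

-1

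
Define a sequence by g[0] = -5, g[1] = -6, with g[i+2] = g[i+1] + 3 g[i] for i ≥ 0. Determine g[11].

-33483

g[2] = (-6) + 3(-5) = -21
g[3] = (-21) + 3(-6) = -39
g[4] = (-39) + 3(-21) = -102
g[5] = (-102) + 3(-39) = -219
g[6] = (-219) + 3(-102) = -525
g[7] = (-525) + 3(-219) = -1182
g[8] = (-1182) + 3(-525) = -2757
g[9] = (-2757) + 3(-1182) = -6303
g[10] = (-6303) + 3(-2757) = -14574
g[11] = (-14574) + 3(-6303) = -33483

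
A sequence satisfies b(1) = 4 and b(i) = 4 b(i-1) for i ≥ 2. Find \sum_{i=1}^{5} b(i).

b(2) = 4(4) = 16
b(3) = 4(16) = 64
b(4) = 4(64) = 256
b(5) = 4(256) = 1024
Sum = 4 + 16 + 64 + 256 + 1024 = 1364

1364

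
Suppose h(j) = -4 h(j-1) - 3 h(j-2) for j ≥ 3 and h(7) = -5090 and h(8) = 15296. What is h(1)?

Rearranging, h(j-2) = (h(j) + 4 h(j-1)) / -3.
h(6) = (15296 + 4·(-5090)) / -3 = -5064/-3 = 1688
h(5) = (-5090 + 4·1688) / -3 = 1662/-3 = -554
h(4) = (1688 + 4·(-554)) / -3 = -528/-3 = 176
h(3) = (-554 + 4·176) / -3 = 150/-3 = -50
h(2) = (176 + 4·(-50)) / -3 = -24/-3 = 8
h(1) = (-50 + 4·8) / -3 = -18/-3 = 6

6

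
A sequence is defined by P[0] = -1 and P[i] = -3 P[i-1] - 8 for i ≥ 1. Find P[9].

P[1] = -3*(-1) - 8 = -5
P[2] = -3*(-5) - 8 = 7
P[3] = -3*7 - 8 = -29
P[4] = -3*(-29) - 8 = 79
P[5] = -3*79 - 8 = -245
P[6] = -3*(-245) - 8 = 727
P[7] = -3*727 - 8 = -2189
P[8] = -3*(-2189) - 8 = 6559
P[9] = -3*6559 - 8 = -19685

-19685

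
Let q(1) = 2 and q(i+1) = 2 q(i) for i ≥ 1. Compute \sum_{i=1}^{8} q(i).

q(2) = 2*2 = 4
q(3) = 2*4 = 8
q(4) = 2*8 = 16
q(5) = 2*16 = 32
q(6) = 2*32 = 64
q(7) = 2*64 = 128
q(8) = 2*128 = 256
Sum = 2 + 4 + 8 + 16 + 32 + 64 + 128 + 256 = 510

510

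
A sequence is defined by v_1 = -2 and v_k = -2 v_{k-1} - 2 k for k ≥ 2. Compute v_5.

-18

v_2 = -2*(-2) - 4 = 0
v_3 = -2*0 - 6 = -6
v_4 = -2*(-6) - 8 = 4
v_5 = -2*4 - 10 = -18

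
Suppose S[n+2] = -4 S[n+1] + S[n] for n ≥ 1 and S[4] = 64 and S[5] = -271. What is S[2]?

Rearranging, S[n-2] = S[n] + 4 S[n-1].
S[3] = -271 + 4(64) = -15
S[2] = 64 + 4(-15) = 4

4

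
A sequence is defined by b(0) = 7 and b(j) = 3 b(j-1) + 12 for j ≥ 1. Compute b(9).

255873

b(1) = 3·7 + 12 = 33
b(2) = 3·33 + 12 = 111
b(3) = 3·111 + 12 = 345
b(4) = 3·345 + 12 = 1047
b(5) = 3·1047 + 12 = 3153
b(6) = 3·3153 + 12 = 9471
b(7) = 3·9471 + 12 = 28425
b(8) = 3·28425 + 12 = 85287
b(9) = 3·85287 + 12 = 255873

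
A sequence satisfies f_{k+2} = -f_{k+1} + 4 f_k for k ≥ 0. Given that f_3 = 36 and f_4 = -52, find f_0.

Rearranging, f_{k-2} = (f_k + f_{k-1}) / 4.
f_2 = (-52 + 36) / 4 = -16/4 = -4
f_1 = (36 + (-4)) / 4 = 32/4 = 8
f_0 = (-4 + 8) / 4 = 4/4 = 1

1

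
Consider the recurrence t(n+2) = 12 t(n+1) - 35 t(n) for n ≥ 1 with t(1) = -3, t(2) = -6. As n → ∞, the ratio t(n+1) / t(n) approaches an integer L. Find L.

The characteristic equation is r^2 - 12r + 35 = 0, which factors as (r - 7)(r - 5) = 0.
So the roots are 7 and 5. Since |7| > |5| and the coefficient of 7^n is non-zero, the ratio tends to 7.

7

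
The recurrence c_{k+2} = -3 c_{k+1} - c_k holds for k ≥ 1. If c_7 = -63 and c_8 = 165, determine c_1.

9

Rearranging, c_{k-2} = -(c_k + 3 c_{k-1}).
c_6 = -(165 + 3(-63)) = 24
c_5 = -(-63 + 3(24)) = -9
c_4 = -(24 + 3(-9)) = 3
c_3 = -(-9 + 3(3)) = 0
c_2 = -(3 + 3(0)) = -3
c_1 = -(0 + 3(-3)) = 9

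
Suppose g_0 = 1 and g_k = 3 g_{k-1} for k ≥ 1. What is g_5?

g_1 = 3*1 = 3
g_2 = 3*3 = 9
g_3 = 3*9 = 27
g_4 = 3*27 = 81
g_5 = 3*81 = 243

243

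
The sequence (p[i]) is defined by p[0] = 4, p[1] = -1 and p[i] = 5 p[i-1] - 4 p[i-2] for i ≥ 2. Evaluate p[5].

p[2] = 5*(-1) - 4*4 = -21
p[3] = 5*(-21) - 4*(-1) = -101
p[4] = 5*(-101) - 4*(-21) = -421
p[5] = 5*(-421) - 4*(-101) = -1701

-1701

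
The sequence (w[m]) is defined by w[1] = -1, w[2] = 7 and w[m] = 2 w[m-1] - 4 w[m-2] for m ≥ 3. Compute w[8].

w[3] = 2*7 - 4*(-1) = 18
w[4] = 2*18 - 4*7 = 8
w[5] = 2*8 - 4*18 = -56
w[6] = 2*(-56) - 4*8 = -144
w[7] = 2*(-144) - 4*(-56) = -64
w[8] = 2*(-64) - 4*(-144) = 448

448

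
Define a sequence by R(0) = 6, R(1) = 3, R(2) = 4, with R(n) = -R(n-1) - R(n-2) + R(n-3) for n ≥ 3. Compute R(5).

5

R(3) = -4 - 3 + 6 = -1
R(4) = -(-1) - 4 + 3 = 0
R(5) = -0 - (-1) + 4 = 5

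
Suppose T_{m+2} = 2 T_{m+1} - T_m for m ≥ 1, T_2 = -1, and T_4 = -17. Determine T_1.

7

Let T_1 = v.
T_3 = -2 - v
T_4 = -3 - 2v
So -3 - 2v = -17, giving v = 7.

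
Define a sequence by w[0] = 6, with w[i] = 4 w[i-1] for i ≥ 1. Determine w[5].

6144

w[1] = 4*6 = 24
w[2] = 4*24 = 96
w[3] = 4*96 = 384
w[4] = 4*384 = 1536
w[5] = 4*1536 = 6144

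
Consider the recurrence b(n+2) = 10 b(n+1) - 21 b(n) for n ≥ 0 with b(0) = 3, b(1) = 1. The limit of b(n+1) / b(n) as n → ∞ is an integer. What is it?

The characteristic equation is r^2 - 10r + 21 = 0, which factors as (r - 7)(r - 3) = 0.
So the roots are 7 and 3. Since |7| > |3| and the coefficient of 7^n is non-zero, the ratio tends to 7.

7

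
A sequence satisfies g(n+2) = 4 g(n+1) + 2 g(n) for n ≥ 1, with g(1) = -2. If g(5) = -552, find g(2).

Let g(2) = w.
g(3) = -4 + 4w
g(4) = -16 + 18w
g(5) = -72 + 80w
So -72 + 80w = -552, giving w = -6.

-6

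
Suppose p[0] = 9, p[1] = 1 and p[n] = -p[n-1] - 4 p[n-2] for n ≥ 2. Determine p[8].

p[2] = -1 - 4*9 = -37
p[3] = -(-37) - 4*1 = 33
p[4] = -33 - 4*(-37) = 115
p[5] = -115 - 4*33 = -247
p[6] = -(-247) - 4*115 = -213
p[7] = -(-213) - 4*(-247) = 1201
p[8] = -1201 - 4*(-213) = -349

-349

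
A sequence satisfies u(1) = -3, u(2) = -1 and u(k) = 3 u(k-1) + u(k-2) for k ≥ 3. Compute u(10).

u(3) = 3·(-1) + (-3) = -6
u(4) = 3·(-6) + (-1) = -19
u(5) = 3·(-19) + (-6) = -63
u(6) = 3·(-63) + (-19) = -208
u(7) = 3·(-208) + (-63) = -687
u(8) = 3·(-687) + (-208) = -2269
u(9) = 3·(-2269) + (-687) = -7494
u(10) = 3·(-7494) + (-2269) = -24751

-24751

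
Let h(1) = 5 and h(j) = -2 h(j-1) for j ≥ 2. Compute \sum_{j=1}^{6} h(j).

-105

h(2) = -2(5) = -10
h(3) = -2(-10) = 20
h(4) = -2(20) = -40
h(5) = -2(-40) = 80
h(6) = -2(80) = -160
Sum = 5 + (-10) + 20 + (-40) + 80 + (-160) = -105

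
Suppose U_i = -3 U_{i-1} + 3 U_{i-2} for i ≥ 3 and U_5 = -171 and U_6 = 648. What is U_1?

-1

Rearranging, U_{i-2} = (U_i + 3 U_{i-1}) / 3.
U_4 = (648 + 3*(-171)) / 3 = 135/3 = 45
U_3 = (-171 + 3*45) / 3 = -36/3 = -12
U_2 = (45 + 3*(-12)) / 3 = 9/3 = 3
U_1 = (-12 + 3*3) / 3 = -3/3 = -1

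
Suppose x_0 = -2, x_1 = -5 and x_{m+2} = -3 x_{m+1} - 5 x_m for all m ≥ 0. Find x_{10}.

16225

x_2 = -3*(-5) - 5*(-2) = 25
x_3 = -3*25 - 5*(-5) = -50
x_4 = -3*(-50) - 5*25 = 25
x_5 = -3*25 - 5*(-50) = 175
x_6 = -3*175 - 5*25 = -650
x_7 = -3*(-650) - 5*175 = 1075
x_8 = -3*1075 - 5*(-650) = 25
x_9 = -3*25 - 5*1075 = -5450
x_{10} = -3*(-5450) - 5*25 = 16225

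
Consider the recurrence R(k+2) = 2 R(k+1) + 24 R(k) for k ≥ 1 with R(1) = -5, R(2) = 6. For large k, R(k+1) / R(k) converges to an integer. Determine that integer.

6

The characteristic equation is r^2 - 2r - 24 = 0, which factors as (r - 6)(r + 4) = 0.
So the roots are 6 and -4. Since |6| > |-4| and the coefficient of 6^k is non-zero, the ratio tends to 6.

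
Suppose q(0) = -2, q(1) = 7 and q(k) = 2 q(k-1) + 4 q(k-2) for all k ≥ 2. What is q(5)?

368

q(2) = 2·7 + 4·(-2) = 6
q(3) = 2·6 + 4·7 = 40
q(4) = 2·40 + 4·6 = 104
q(5) = 2·104 + 4·40 = 368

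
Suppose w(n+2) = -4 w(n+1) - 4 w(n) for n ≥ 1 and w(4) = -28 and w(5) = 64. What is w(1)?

Rearranging, w(n-2) = (w(n) + 4 w(n-1)) / -4.
w(3) = (64 + 4(-28)) / -4 = -48/-4 = 12
w(2) = (-28 + 4(12)) / -4 = 20/-4 = -5
w(1) = (12 + 4(-5)) / -4 = -8/-4 = 2

2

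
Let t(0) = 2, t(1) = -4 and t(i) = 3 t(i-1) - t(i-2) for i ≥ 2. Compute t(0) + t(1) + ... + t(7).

t(2) = 3·(-4) - 2 = -14
t(3) = 3·(-14) - (-4) = -38
t(4) = 3·(-38) - (-14) = -100
t(5) = 3·(-100) - (-38) = -262
t(6) = 3·(-262) - (-100) = -686
t(7) = 3·(-686) - (-262) = -1796
Sum = 2 + (-4) + (-14) + (-38) + (-100) + (-262) + (-686) + (-1796) = -2898

-2898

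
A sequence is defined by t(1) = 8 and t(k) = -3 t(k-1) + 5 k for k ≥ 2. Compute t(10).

t(2) = -3·8 + 10 = -14
t(3) = -3·(-14) + 15 = 57
t(4) = -3·57 + 20 = -151
t(5) = -3·(-151) + 25 = 478
t(6) = -3·478 + 30 = -1404
t(7) = -3·(-1404) + 35 = 4247
t(8) = -3·4247 + 40 = -12701
t(9) = -3·(-12701) + 45 = 38148
t(10) = -3·38148 + 50 = -114394

-114394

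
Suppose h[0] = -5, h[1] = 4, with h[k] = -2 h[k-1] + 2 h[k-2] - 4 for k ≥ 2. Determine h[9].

h[2] = -2·4 + 2·(-5) - 4 = -22
h[3] = -2·(-22) + 2·4 - 4 = 48
h[4] = -2·48 + 2·(-22) - 4 = -144
h[5] = -2·(-144) + 2·48 - 4 = 380
h[6] = -2·380 + 2·(-144) - 4 = -1052
h[7] = -2·(-1052) + 2·380 - 4 = 2860
h[8] = -2·2860 + 2·(-1052) - 4 = -7828
h[9] = -2·(-7828) + 2·2860 - 4 = 21372

21372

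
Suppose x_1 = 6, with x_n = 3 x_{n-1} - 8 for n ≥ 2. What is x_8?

x_2 = 3(6) - 8 = 10
x_3 = 3(10) - 8 = 22
x_4 = 3(22) - 8 = 58
x_5 = 3(58) - 8 = 166
x_6 = 3(166) - 8 = 490
x_7 = 3(490) - 8 = 1462
x_8 = 3(1462) - 8 = 4378

4378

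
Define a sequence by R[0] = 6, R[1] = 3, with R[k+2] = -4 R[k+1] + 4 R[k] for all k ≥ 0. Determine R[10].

2399232

R[2] = -4(3) + 4(6) = 12
R[3] = -4(12) + 4(3) = -36
R[4] = -4(-36) + 4(12) = 192
R[5] = -4(192) + 4(-36) = -912
R[6] = -4(-912) + 4(192) = 4416
R[7] = -4(4416) + 4(-912) = -21312
R[8] = -4(-21312) + 4(4416) = 102912
R[9] = -4(102912) + 4(-21312) = -496896
R[10] = -4(-496896) + 4(102912) = 2399232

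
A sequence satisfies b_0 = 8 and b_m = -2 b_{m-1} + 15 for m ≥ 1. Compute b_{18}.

786437

The fixed point is 15/(1 + 2) = 5, so b_m - 5 = -2(b_{m-1} - 5).
Hence b_m = 3·(-2)^m + 5.
b_{18} = 3·(-2)^{18} + 5 = 3·262144 + 5 = 786437.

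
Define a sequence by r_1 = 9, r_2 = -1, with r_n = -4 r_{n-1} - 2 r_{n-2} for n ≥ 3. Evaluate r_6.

r_3 = -4(-1) - 2(9) = -14
r_4 = -4(-14) - 2(-1) = 58
r_5 = -4(58) - 2(-14) = -204
r_6 = -4(-204) - 2(58) = 700

700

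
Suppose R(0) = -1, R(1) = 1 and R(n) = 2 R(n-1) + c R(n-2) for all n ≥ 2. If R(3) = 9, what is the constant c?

-5

R(2) = 2 - c
R(3) = 4 - c
So 4 - c = 9, giving c = -5.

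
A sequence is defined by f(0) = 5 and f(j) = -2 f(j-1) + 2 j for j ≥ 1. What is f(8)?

f(1) = -2*5 + 2 = -8
f(2) = -2*(-8) + 4 = 20
f(3) = -2*20 + 6 = -34
f(4) = -2*(-34) + 8 = 76
f(5) = -2*76 + 10 = -142
f(6) = -2*(-142) + 12 = 296
f(7) = -2*296 + 14 = -578
f(8) = -2*(-578) + 16 = 1172

1172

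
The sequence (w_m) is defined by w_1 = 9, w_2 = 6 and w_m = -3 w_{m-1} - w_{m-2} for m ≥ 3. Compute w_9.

-9315

w_3 = -3·6 - 9 = -27
w_4 = -3·(-27) - 6 = 75
w_5 = -3·75 - (-27) = -198
w_6 = -3·(-198) - 75 = 519
w_7 = -3·519 - (-198) = -1359
w_8 = -3·(-1359) - 519 = 3558
w_9 = -3·3558 - (-1359) = -9315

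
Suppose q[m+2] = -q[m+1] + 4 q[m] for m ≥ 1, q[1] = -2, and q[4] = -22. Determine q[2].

Let q[2] = w.
q[3] = -8 - w
q[4] = 8 + 5w
So 8 + 5w = -22, giving w = -6.

-6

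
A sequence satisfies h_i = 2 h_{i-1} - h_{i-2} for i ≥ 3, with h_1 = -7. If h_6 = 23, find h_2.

Let h_2 = w.
h_3 = 7 + 2w
h_4 = 14 + 3w
h_5 = 21 + 4w
h_6 = 28 + 5w
So 28 + 5w = 23, giving w = -1.

-1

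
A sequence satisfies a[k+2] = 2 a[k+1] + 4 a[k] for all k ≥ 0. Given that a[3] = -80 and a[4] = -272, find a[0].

-4

Rearranging, a[k-2] = (a[k] - 2 a[k-1]) / 4.
a[2] = (-272 - 2(-80)) / 4 = -112/4 = -28
a[1] = (-80 - 2(-28)) / 4 = -24/4 = -6
a[0] = (-28 - 2(-6)) / 4 = -16/4 = -4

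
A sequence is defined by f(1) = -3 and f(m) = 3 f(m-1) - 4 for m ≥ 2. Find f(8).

-10933

f(2) = 3·(-3) - 4 = -13
f(3) = 3·(-13) - 4 = -43
f(4) = 3·(-43) - 4 = -133
f(5) = 3·(-133) - 4 = -403
f(6) = 3·(-403) - 4 = -1213
f(7) = 3·(-1213) - 4 = -3643
f(8) = 3·(-3643) - 4 = -10933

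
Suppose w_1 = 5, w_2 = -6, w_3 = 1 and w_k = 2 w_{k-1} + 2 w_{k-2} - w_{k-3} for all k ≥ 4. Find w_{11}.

w_4 = 2(1) + 2(-6) - 5 = -15
w_5 = 2(-15) + 2(1) - (-6) = -22
w_6 = 2(-22) + 2(-15) - 1 = -75
w_7 = 2(-75) + 2(-22) - (-15) = -179
w_8 = 2(-179) + 2(-75) - (-22) = -486
w_9 = 2(-486) + 2(-179) - (-75) = -1255
w_{10} = 2(-1255) + 2(-486) - (-179) = -3303
w_{11} = 2(-3303) + 2(-1255) - (-486) = -8630

-8630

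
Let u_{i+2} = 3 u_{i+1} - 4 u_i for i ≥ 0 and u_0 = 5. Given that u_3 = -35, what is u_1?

Let u_1 = w.
u_2 = -20 + 3w
u_3 = -60 + 5w
So -60 + 5w = -35, giving w = 5.

5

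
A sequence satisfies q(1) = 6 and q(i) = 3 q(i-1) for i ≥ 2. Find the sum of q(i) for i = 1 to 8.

19680

q(2) = 3(6) = 18
q(3) = 3(18) = 54
q(4) = 3(54) = 162
q(5) = 3(162) = 486
q(6) = 3(486) = 1458
q(7) = 3(1458) = 4374
q(8) = 3(4374) = 13122
Sum = 6 + 18 + 54 + 162 + 486 + 1458 + 4374 + 13122 = 19680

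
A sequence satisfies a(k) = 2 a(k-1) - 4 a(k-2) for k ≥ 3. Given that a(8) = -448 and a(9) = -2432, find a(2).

Rearranging, a(k-2) = (a(k) - 2 a(k-1)) / -4.
a(7) = (-2432 - 2*(-448)) / -4 = -1536/-4 = 384
a(6) = (-448 - 2*384) / -4 = -1216/-4 = 304
a(5) = (384 - 2*304) / -4 = -224/-4 = 56
a(4) = (304 - 2*56) / -4 = 192/-4 = -48
a(3) = (56 - 2*(-48)) / -4 = 152/-4 = -38
a(2) = (-48 - 2*(-38)) / -4 = 28/-4 = -7

-7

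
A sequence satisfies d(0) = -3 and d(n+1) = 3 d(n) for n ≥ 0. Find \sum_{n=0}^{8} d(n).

d(1) = 3(-3) = -9
d(2) = 3(-9) = -27
d(3) = 3(-27) = -81
d(4) = 3(-81) = -243
d(5) = 3(-243) = -729
d(6) = 3(-729) = -2187
d(7) = 3(-2187) = -6561
d(8) = 3(-6561) = -19683
Sum = (-3) + (-9) + (-27) + (-81) + (-243) + (-729) + (-2187) + (-6561) + (-19683) = -29523

-29523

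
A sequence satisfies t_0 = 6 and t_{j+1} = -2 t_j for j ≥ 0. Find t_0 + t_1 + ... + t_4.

66

t_1 = -2·6 = -12
t_2 = -2·(-12) = 24
t_3 = -2·24 = -48
t_4 = -2·(-48) = 96
Sum = 6 + (-12) + 24 + (-48) + 96 = 66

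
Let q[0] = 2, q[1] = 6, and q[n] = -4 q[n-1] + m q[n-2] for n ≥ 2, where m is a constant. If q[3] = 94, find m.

q[2] = -24 + 2m
q[3] = 96 - 2m
So 96 - 2m = 94, giving m = 1.

1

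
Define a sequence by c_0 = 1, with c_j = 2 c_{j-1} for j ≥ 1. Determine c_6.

64

c_1 = 2(1) = 2
c_2 = 2(2) = 4
c_3 = 2(4) = 8
c_4 = 2(8) = 16
c_5 = 2(16) = 32
c_6 = 2(32) = 64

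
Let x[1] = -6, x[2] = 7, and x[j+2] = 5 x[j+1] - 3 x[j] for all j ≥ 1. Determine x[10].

1567972

x[3] = 5(7) - 3(-6) = 53
x[4] = 5(53) - 3(7) = 244
x[5] = 5(244) - 3(53) = 1061
x[6] = 5(1061) - 3(244) = 4573
x[7] = 5(4573) - 3(1061) = 19682
x[8] = 5(19682) - 3(4573) = 84691
x[9] = 5(84691) - 3(19682) = 364409
x[10] = 5(364409) - 3(84691) = 1567972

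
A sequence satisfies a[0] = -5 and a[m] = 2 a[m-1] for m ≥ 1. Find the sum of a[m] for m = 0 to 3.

-75

a[1] = 2·(-5) = -10
a[2] = 2·(-10) = -20
a[3] = 2·(-20) = -40
Sum = (-5) + (-10) + (-20) + (-40) = -75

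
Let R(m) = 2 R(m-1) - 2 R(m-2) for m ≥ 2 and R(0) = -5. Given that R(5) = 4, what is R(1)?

Let R(1) = v.
R(2) = 10 + 2v
R(3) = 20 + 2v
R(4) = 20
R(5) = -4v
So -4v = 4, giving v = -1.

-1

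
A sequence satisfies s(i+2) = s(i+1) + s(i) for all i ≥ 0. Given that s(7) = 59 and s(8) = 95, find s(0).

-4

Rearranging, s(i-2) = s(i) - s(i-1).
s(6) = 95 - 59 = 36
s(5) = 59 - 36 = 23
s(4) = 36 - 23 = 13
s(3) = 23 - 13 = 10
s(2) = 13 - 10 = 3
s(1) = 10 - 3 = 7
s(0) = 3 - 7 = -4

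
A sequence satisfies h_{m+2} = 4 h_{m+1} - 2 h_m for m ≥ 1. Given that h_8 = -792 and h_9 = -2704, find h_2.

Rearranging, h_{m-2} = (h_m - 4 h_{m-1}) / -2.
h_7 = (-2704 - 4*(-792)) / -2 = 464/-2 = -232
h_6 = (-792 - 4*(-232)) / -2 = 136/-2 = -68
h_5 = (-232 - 4*(-68)) / -2 = 40/-2 = -20
h_4 = (-68 - 4*(-20)) / -2 = 12/-2 = -6
h_3 = (-20 - 4*(-6)) / -2 = 4/-2 = -2
h_2 = (-6 - 4*(-2)) / -2 = 2/-2 = -1

-1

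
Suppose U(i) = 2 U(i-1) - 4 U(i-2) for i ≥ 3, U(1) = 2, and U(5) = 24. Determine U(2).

Let U(2) = z.
U(3) = -8 + 2z
U(4) = -16
U(5) = -8z
So -8z = 24, giving z = -3.

-3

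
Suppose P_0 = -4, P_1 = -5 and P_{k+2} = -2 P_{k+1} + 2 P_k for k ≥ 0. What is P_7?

-680

P_2 = -2·(-5) + 2·(-4) = 2
P_3 = -2·2 + 2·(-5) = -14
P_4 = -2·(-14) + 2·2 = 32
P_5 = -2·32 + 2·(-14) = -92
P_6 = -2·(-92) + 2·32 = 248
P_7 = -2·248 + 2·(-92) = -680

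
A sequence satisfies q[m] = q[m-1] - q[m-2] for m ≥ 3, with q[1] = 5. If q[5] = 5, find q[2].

Let q[2] = z.
q[3] = -5 + z
q[4] = -5
q[5] = -z
So -z = 5, giving z = -5.

-5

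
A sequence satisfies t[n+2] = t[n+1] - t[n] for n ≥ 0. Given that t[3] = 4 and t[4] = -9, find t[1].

9

Rearranging, t[n-2] = -(t[n] - t[n-1]).
t[2] = -(-9 - 4) = 13
t[1] = -(4 - 13) = 9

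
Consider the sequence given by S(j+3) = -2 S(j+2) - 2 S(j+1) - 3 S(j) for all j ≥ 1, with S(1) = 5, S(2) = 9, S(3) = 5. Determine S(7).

S(4) = -2·5 - 2·9 - 3·5 = -43
S(5) = -2·(-43) - 2·5 - 3·9 = 49
S(6) = -2·49 - 2·(-43) - 3·5 = -27
S(7) = -2·(-27) - 2·49 - 3·(-43) = 85

85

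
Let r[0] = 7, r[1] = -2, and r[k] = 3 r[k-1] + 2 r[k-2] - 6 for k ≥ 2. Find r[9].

-9200

r[2] = 3*(-2) + 2*7 - 6 = 2
r[3] = 3*2 + 2*(-2) - 6 = -4
r[4] = 3*(-4) + 2*2 - 6 = -14
r[5] = 3*(-14) + 2*(-4) - 6 = -56
r[6] = 3*(-56) + 2*(-14) - 6 = -202
r[7] = 3*(-202) + 2*(-56) - 6 = -724
r[8] = 3*(-724) + 2*(-202) - 6 = -2582
r[9] = 3*(-2582) + 2*(-724) - 6 = -9200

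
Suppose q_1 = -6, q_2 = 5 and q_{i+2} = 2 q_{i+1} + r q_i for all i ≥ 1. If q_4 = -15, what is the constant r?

q_3 = 10 - 6r
q_4 = 20 - 7r
So 20 - 7r = -15, giving r = 5.

5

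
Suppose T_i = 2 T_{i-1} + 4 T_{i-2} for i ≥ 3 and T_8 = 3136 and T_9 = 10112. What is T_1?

-1

Rearranging, T_{i-2} = (T_i - 2 T_{i-1}) / 4.
T_7 = (10112 - 2(3136)) / 4 = 3840/4 = 960
T_6 = (3136 - 2(960)) / 4 = 1216/4 = 304
T_5 = (960 - 2(304)) / 4 = 352/4 = 88
T_4 = (304 - 2(88)) / 4 = 128/4 = 32
T_3 = (88 - 2(32)) / 4 = 24/4 = 6
T_2 = (32 - 2(6)) / 4 = 20/4 = 5
T_1 = (6 - 2(5)) / 4 = -4/4 = -1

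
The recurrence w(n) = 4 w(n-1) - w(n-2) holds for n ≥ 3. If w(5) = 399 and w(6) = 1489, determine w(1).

Rearranging, w(n-2) = -(w(n) - 4 w(n-1)).
w(4) = -(1489 - 4·399) = 107
w(3) = -(399 - 4·107) = 29
w(2) = -(107 - 4·29) = 9
w(1) = -(29 - 4·9) = 7

7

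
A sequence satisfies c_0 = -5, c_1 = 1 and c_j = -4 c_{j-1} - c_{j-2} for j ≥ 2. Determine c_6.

265

c_2 = -4·1 - (-5) = 1
c_3 = -4·1 - 1 = -5
c_4 = -4·(-5) - 1 = 19
c_5 = -4·19 - (-5) = -71
c_6 = -4·(-71) - 19 = 265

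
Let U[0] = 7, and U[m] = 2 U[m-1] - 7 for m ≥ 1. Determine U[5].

7

U[1] = 2(7) - 7 = 7
U[2] = 2(7) - 7 = 7
U[3] = 2(7) - 7 = 7
U[4] = 2(7) - 7 = 7
U[5] = 2(7) - 7 = 7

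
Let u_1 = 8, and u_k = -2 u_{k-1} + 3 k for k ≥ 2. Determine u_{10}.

u_2 = -2·8 + 6 = -10
u_3 = -2·(-10) + 9 = 29
u_4 = -2·29 + 12 = -46
u_5 = -2·(-46) + 15 = 107
u_6 = -2·107 + 18 = -196
u_7 = -2·(-196) + 21 = 413
u_8 = -2·413 + 24 = -802
u_9 = -2·(-802) + 27 = 1631
u_{10} = -2·1631 + 30 = -3232

-3232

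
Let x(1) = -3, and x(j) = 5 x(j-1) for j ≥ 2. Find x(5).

x(2) = 5*(-3) = -15
x(3) = 5*(-15) = -75
x(4) = 5*(-75) = -375
x(5) = 5*(-375) = -1875

-1875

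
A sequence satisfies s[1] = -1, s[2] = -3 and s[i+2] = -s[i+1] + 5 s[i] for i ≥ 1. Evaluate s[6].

s[3] = -(-3) + 5·(-1) = -2
s[4] = -(-2) + 5·(-3) = -13
s[5] = -(-13) + 5·(-2) = 3
s[6] = -3 + 5·(-13) = -68

-68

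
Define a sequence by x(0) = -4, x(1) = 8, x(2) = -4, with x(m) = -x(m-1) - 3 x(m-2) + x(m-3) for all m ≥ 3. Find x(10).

-36

x(3) = -(-4) - 3*8 + (-4) = -24
x(4) = -(-24) - 3*(-4) + 8 = 44
x(5) = -44 - 3*(-24) + (-4) = 24
x(6) = -24 - 3*44 + (-24) = -180
x(7) = -(-180) - 3*24 + 44 = 152
x(8) = -152 - 3*(-180) + 24 = 412
x(9) = -412 - 3*152 + (-180) = -1048
x(10) = -(-1048) - 3*412 + 152 = -36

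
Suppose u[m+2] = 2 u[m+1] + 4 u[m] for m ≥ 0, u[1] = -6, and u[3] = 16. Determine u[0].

8

Let u[0] = v.
u[2] = -12 + 4v
u[3] = -48 + 8v
So -48 + 8v = 16, giving v = 8.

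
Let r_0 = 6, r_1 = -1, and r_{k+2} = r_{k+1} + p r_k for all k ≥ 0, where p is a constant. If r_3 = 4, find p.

1

r_2 = -1 + 6p
r_3 = -1 + 5p
So -1 + 5p = 4, giving p = 1.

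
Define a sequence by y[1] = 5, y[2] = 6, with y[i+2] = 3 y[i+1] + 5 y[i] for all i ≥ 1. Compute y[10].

y[3] = 3(6) + 5(5) = 43
y[4] = 3(43) + 5(6) = 159
y[5] = 3(159) + 5(43) = 692
y[6] = 3(692) + 5(159) = 2871
y[7] = 3(2871) + 5(692) = 12073
y[8] = 3(12073) + 5(2871) = 50574
y[9] = 3(50574) + 5(12073) = 212087
y[10] = 3(212087) + 5(50574) = 889131

889131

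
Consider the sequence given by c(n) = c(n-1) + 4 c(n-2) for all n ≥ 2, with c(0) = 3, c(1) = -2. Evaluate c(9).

2962

c(2) = (-2) + 4(3) = 10
c(3) = 10 + 4(-2) = 2
c(4) = 2 + 4(10) = 42
c(5) = 42 + 4(2) = 50
c(6) = 50 + 4(42) = 218
c(7) = 218 + 4(50) = 418
c(8) = 418 + 4(218) = 1290
c(9) = 1290 + 4(418) = 2962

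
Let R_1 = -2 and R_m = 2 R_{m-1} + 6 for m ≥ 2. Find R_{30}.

2147483642

The fixed point is 6/(1 - 2) = -6, so R_m + 6 = 2(R_{m-1} + 6).
Hence R_m = 4·2^{m-1} - 6.
R_{30} = 4·2^{29} - 6 = 4·536870912 - 6 = 2147483642.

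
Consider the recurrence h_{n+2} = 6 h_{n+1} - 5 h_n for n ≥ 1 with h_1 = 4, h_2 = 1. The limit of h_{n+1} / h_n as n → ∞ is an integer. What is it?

The characteristic equation is r^2 - 6r + 5 = 0, which factors as (r - 5)(r - 1) = 0.
So the roots are 5 and 1. Since |5| > |1| and the coefficient of 5^n is non-zero, the ratio tends to 5.

5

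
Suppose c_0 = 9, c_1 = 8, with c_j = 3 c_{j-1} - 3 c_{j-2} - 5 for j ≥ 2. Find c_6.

-383

c_2 = 3·8 - 3·9 - 5 = -8
c_3 = 3·(-8) - 3·8 - 5 = -53
c_4 = 3·(-53) - 3·(-8) - 5 = -140
c_5 = 3·(-140) - 3·(-53) - 5 = -266
c_6 = 3·(-266) - 3·(-140) - 5 = -383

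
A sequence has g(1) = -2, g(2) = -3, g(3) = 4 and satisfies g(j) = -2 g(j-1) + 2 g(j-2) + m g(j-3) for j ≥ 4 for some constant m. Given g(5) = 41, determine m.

5

g(4) = -14 - 2m
g(5) = 36 + m
So 36 + m = 41, giving m = 5.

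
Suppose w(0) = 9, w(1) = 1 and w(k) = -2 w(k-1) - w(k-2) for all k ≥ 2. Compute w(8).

-71

w(2) = -2·1 - 9 = -11
w(3) = -2·(-11) - 1 = 21
w(4) = -2·21 - (-11) = -31
w(5) = -2·(-31) - 21 = 41
w(6) = -2·41 - (-31) = -51
w(7) = -2·(-51) - 41 = 61
w(8) = -2·61 - (-51) = -71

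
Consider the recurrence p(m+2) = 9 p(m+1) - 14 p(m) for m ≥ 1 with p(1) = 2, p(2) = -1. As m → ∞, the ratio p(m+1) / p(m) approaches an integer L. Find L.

The characteristic equation is r^2 - 9r + 14 = 0, which factors as (r - 7)(r - 2) = 0.
So the roots are 7 and 2. Since |7| > |2| and the coefficient of 7^m is non-zero, the ratio tends to 7.

7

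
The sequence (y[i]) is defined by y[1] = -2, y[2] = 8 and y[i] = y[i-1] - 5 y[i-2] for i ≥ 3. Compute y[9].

-2222

y[3] = 8 - 5*(-2) = 18
y[4] = 18 - 5*8 = -22
y[5] = (-22) - 5*18 = -112
y[6] = (-112) - 5*(-22) = -2
y[7] = (-2) - 5*(-112) = 558
y[8] = 558 - 5*(-2) = 568
y[9] = 568 - 5*558 = -2222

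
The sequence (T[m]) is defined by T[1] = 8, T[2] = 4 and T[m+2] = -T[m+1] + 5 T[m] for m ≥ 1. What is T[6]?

-276

T[3] = -4 + 5*8 = 36
T[4] = -36 + 5*4 = -16
T[5] = -(-16) + 5*36 = 196
T[6] = -196 + 5*(-16) = -276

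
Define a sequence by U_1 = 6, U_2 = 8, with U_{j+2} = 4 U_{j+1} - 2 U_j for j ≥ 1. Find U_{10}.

99968

U_3 = 4(8) - 2(6) = 20
U_4 = 4(20) - 2(8) = 64
U_5 = 4(64) - 2(20) = 216
U_6 = 4(216) - 2(64) = 736
U_7 = 4(736) - 2(216) = 2512
U_8 = 4(2512) - 2(736) = 8576
U_9 = 4(8576) - 2(2512) = 29280
U_{10} = 4(29280) - 2(8576) = 99968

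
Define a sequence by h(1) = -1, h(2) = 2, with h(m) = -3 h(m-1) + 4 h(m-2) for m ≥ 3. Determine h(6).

h(3) = -3·2 + 4·(-1) = -10
h(4) = -3·(-10) + 4·2 = 38
h(5) = -3·38 + 4·(-10) = -154
h(6) = -3·(-154) + 4·38 = 614

614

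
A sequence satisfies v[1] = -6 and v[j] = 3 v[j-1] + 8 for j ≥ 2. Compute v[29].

-45753584909926

The fixed point is 8/(1 - 3) = -4, so v[j] + 4 = 3(v[j-1] + 4).
Hence v[j] = -2·3^{j-1} - 4.
v[29] = -2·3^{28} - 4 = -2·22876792454961 - 4 = -45753584909926.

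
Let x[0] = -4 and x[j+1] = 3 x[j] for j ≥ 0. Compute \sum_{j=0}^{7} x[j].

-13120

x[1] = 3(-4) = -12
x[2] = 3(-12) = -36
x[3] = 3(-36) = -108
x[4] = 3(-108) = -324
x[5] = 3(-324) = -972
x[6] = 3(-972) = -2916
x[7] = 3(-2916) = -8748
Sum = (-4) + (-12) + (-36) + (-108) + (-324) + (-972) + (-2916) + (-8748) = -13120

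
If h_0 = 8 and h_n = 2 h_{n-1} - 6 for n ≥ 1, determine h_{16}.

131078

The fixed point is -6/(1 - 2) = 6, so h_n - 6 = 2(h_{n-1} - 6).
Hence h_n = 2·2^n + 6.
h_{16} = 2·2^{16} + 6 = 2·65536 + 6 = 131078.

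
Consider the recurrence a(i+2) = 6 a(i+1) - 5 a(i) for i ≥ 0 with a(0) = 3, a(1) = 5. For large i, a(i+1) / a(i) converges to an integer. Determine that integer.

5

The characteristic equation is r^2 - 6r + 5 = 0, which factors as (r - 5)(r - 1) = 0.
So the roots are 5 and 1. Since |5| > |1| and the coefficient of 5^i is non-zero, the ratio tends to 5.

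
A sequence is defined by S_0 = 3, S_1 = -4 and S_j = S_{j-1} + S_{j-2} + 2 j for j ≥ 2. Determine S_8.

S_2 = (-4) + 3 + 4 = 3
S_3 = 3 + (-4) + 6 = 5
S_4 = 5 + 3 + 8 = 16
S_5 = 16 + 5 + 10 = 31
S_6 = 31 + 16 + 12 = 59
S_7 = 59 + 31 + 14 = 104
S_8 = 104 + 59 + 16 = 179

179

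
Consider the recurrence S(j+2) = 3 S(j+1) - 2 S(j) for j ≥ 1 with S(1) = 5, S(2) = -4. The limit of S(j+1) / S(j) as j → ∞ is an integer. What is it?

The characteristic equation is r^2 - 3r + 2 = 0, which factors as (r - 2)(r - 1) = 0.
So the roots are 2 and 1. Since |2| > |1| and the coefficient of 2^j is non-zero, the ratio tends to 2.

2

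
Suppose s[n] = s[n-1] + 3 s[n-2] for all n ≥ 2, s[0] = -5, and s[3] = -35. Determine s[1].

-5

Let s[1] = v.
s[2] = -15 + v
s[3] = -15 + 4v
So -15 + 4v = -35, giving v = -5.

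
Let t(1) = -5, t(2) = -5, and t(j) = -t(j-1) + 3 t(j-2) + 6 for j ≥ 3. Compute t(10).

-149

t(3) = -(-5) + 3*(-5) + 6 = -4
t(4) = -(-4) + 3*(-5) + 6 = -5
t(5) = -(-5) + 3*(-4) + 6 = -1
t(6) = -(-1) + 3*(-5) + 6 = -8
t(7) = -(-8) + 3*(-1) + 6 = 11
t(8) = -11 + 3*(-8) + 6 = -29
t(9) = -(-29) + 3*11 + 6 = 68
t(10) = -68 + 3*(-29) + 6 = -149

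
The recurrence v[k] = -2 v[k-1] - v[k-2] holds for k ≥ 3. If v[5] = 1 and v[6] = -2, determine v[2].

Rearranging, v[k-2] = -(v[k] + 2 v[k-1]).
v[4] = -(-2 + 2*1) = 0
v[3] = -(1 + 2*0) = -1
v[2] = -(0 + 2*(-1)) = 2

2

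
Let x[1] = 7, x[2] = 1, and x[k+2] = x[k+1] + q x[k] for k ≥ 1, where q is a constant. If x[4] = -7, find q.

x[3] = 1 + 7q
x[4] = 1 + 8q
So 1 + 8q = -7, giving q = -1.

-1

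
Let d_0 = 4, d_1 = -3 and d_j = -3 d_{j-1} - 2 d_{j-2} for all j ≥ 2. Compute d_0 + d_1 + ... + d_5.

d_2 = -3(-3) - 2(4) = 1
d_3 = -3(1) - 2(-3) = 3
d_4 = -3(3) - 2(1) = -11
d_5 = -3(-11) - 2(3) = 27
Sum = 4 + (-3) + 1 + 3 + (-11) + 27 = 21

21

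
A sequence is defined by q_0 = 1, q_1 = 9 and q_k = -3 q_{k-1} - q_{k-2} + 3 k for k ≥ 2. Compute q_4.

-164

q_2 = -3·9 - 1 + 6 = -22
q_3 = -3·(-22) - 9 + 9 = 66
q_4 = -3·66 - (-22) + 12 = -164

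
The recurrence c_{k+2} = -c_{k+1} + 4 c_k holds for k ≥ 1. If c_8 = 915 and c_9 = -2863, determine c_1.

Rearranging, c_{k-2} = (c_k + c_{k-1}) / 4.
c_7 = (-2863 + 915) / 4 = -1948/4 = -487
c_6 = (915 + (-487)) / 4 = 428/4 = 107
c_5 = (-487 + 107) / 4 = -380/4 = -95
c_4 = (107 + (-95)) / 4 = 12/4 = 3
c_3 = (-95 + 3) / 4 = -92/4 = -23
c_2 = (3 + (-23)) / 4 = -20/4 = -5
c_1 = (-23 + (-5)) / 4 = -28/4 = -7

-7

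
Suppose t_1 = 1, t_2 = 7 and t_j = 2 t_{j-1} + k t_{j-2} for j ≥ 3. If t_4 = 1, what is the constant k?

t_3 = 14 + k
t_4 = 28 + 9k
So 28 + 9k = 1, giving k = -3.

-3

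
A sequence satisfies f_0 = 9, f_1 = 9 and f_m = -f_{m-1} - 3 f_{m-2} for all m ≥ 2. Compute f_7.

549

f_2 = -9 - 3*9 = -36
f_3 = -(-36) - 3*9 = 9
f_4 = -9 - 3*(-36) = 99
f_5 = -99 - 3*9 = -126
f_6 = -(-126) - 3*99 = -171
f_7 = -(-171) - 3*(-126) = 549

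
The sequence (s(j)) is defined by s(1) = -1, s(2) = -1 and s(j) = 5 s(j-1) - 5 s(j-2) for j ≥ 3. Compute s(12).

s(3) = 5*(-1) - 5*(-1) = 0
s(4) = 5*0 - 5*(-1) = 5
s(5) = 5*5 - 5*0 = 25
s(6) = 5*25 - 5*5 = 100
s(7) = 5*100 - 5*25 = 375
s(8) = 5*375 - 5*100 = 1375
s(9) = 5*1375 - 5*375 = 5000
s(10) = 5*5000 - 5*1375 = 18125
s(11) = 5*18125 - 5*5000 = 65625
s(12) = 5*65625 - 5*18125 = 237500

237500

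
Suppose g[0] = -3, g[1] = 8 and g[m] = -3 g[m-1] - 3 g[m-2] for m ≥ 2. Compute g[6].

81

g[2] = -3·8 - 3·(-3) = -15
g[3] = -3·(-15) - 3·8 = 21
g[4] = -3·21 - 3·(-15) = -18
g[5] = -3·(-18) - 3·21 = -9
g[6] = -3·(-9) - 3·(-18) = 81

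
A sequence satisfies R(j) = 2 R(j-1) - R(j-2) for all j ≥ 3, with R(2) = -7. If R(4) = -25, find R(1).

2

Let R(1) = v.
R(3) = -14 - v
R(4) = -21 - 2v
So -21 - 2v = -25, giving v = 2.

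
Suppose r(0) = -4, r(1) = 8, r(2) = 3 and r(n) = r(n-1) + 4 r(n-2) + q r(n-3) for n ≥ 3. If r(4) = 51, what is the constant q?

r(3) = 35 - 4q
r(4) = 47 + 4q
So 47 + 4q = 51, giving q = 1.

1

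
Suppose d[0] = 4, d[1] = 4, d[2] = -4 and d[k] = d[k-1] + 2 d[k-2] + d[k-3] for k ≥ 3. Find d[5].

16

d[3] = (-4) + 2*4 + 4 = 8
d[4] = 8 + 2*(-4) + 4 = 4
d[5] = 4 + 2*8 + (-4) = 16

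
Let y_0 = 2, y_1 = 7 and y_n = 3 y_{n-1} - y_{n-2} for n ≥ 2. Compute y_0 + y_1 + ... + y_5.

552

y_2 = 3*7 - 2 = 19
y_3 = 3*19 - 7 = 50
y_4 = 3*50 - 19 = 131
y_5 = 3*131 - 50 = 343
Sum = 2 + 7 + 19 + 50 + 131 + 343 = 552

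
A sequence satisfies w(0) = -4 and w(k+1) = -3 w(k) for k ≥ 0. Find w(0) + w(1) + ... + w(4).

-244

w(1) = -3(-4) = 12
w(2) = -3(12) = -36
w(3) = -3(-36) = 108
w(4) = -3(108) = -324
Sum = (-4) + 12 + (-36) + 108 + (-324) = -244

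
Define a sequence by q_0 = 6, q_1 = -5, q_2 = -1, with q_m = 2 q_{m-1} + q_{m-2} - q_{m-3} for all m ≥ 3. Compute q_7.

-276

q_3 = 2(-1) + (-5) - 6 = -13
q_4 = 2(-13) + (-1) - (-5) = -22
q_5 = 2(-22) + (-13) - (-1) = -56
q_6 = 2(-56) + (-22) - (-13) = -121
q_7 = 2(-121) + (-56) - (-22) = -276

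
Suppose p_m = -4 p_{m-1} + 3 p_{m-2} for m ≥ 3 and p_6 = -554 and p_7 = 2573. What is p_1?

Rearranging, p_{m-2} = (p_m + 4 p_{m-1}) / 3.
p_5 = (2573 + 4*(-554)) / 3 = 357/3 = 119
p_4 = (-554 + 4*119) / 3 = -78/3 = -26
p_3 = (119 + 4*(-26)) / 3 = 15/3 = 5
p_2 = (-26 + 4*5) / 3 = -6/3 = -2
p_1 = (5 + 4*(-2)) / 3 = -3/3 = -1

-1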